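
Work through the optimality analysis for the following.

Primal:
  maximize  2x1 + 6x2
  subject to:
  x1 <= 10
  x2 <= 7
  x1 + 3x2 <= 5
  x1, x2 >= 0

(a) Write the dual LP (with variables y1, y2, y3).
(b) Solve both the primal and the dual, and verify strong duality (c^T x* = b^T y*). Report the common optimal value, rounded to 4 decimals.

The standard primal-dual pair for 'max c^T x s.t. A x <= b, x >= 0' is:
  Dual:  min b^T y  s.t.  A^T y >= c,  y >= 0.

So the dual LP is:
  minimize  10y1 + 7y2 + 5y3
  subject to:
    y1 + y3 >= 2
    y2 + 3y3 >= 6
    y1, y2, y3 >= 0

Solving the primal: x* = (5, 0).
  primal value c^T x* = 10.
Solving the dual: y* = (0, 0, 2).
  dual value b^T y* = 10.
Strong duality: c^T x* = b^T y*. Confirmed.

10


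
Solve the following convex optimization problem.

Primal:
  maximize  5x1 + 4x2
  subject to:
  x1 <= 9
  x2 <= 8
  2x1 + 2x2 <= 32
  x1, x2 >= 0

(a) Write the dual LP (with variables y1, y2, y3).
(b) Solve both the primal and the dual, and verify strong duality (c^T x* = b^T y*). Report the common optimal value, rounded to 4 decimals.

The standard primal-dual pair for 'max c^T x s.t. A x <= b, x >= 0' is:
  Dual:  min b^T y  s.t.  A^T y >= c,  y >= 0.

So the dual LP is:
  minimize  9y1 + 8y2 + 32y3
  subject to:
    y1 + 2y3 >= 5
    y2 + 2y3 >= 4
    y1, y2, y3 >= 0

Solving the primal: x* = (9, 7).
  primal value c^T x* = 73.
Solving the dual: y* = (1, 0, 2).
  dual value b^T y* = 73.
Strong duality: c^T x* = b^T y*. Confirmed.

73


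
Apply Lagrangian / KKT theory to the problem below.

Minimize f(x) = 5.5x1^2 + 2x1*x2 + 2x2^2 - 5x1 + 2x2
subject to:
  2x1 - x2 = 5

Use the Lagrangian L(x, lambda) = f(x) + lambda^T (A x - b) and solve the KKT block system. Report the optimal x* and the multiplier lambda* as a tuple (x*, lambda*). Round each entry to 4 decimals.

Form the Lagrangian:
  L(x, lambda) = (1/2) x^T Q x + c^T x + lambda^T (A x - b)
Stationarity (grad_x L = 0): Q x + c + A^T lambda = 0.
Primal feasibility: A x = b.

This gives the KKT block system:
  [ Q   A^T ] [ x     ]   [-c ]
  [ A    0  ] [ lambda ] = [ b ]

Solving the linear system:
  x*      = (1.4571, -2.0857)
  lambda* = (-3.4286)
  f(x*)   = 2.8429

x* = (1.4571, -2.0857), lambda* = (-3.4286)


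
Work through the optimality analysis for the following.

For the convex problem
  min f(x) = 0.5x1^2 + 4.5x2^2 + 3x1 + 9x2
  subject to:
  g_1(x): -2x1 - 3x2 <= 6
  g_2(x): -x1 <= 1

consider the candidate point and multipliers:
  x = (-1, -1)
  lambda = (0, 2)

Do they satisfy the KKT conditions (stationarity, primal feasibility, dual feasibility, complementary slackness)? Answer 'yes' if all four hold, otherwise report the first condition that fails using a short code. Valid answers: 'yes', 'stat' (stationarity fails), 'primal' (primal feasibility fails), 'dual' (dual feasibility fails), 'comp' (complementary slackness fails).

Gradient of f: grad f(x) = Q x + c = (2, 0)
Constraint values g_i(x) = a_i^T x - b_i:
  g_1((-1, -1)) = -1
  g_2((-1, -1)) = 0
Stationarity residual: grad f(x) + sum_i lambda_i a_i = (0, 0)
  -> stationarity OK
Primal feasibility (all g_i <= 0): OK
Dual feasibility (all lambda_i >= 0): OK
Complementary slackness (lambda_i * g_i(x) = 0 for all i): OK

Verdict: yes, KKT holds.

yes


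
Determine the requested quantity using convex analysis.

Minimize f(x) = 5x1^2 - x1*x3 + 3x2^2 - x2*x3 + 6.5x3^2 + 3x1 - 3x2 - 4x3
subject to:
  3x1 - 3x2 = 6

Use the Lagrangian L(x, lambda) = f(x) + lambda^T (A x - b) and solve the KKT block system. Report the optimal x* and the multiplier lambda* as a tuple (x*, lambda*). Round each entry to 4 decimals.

Form the Lagrangian:
  L(x, lambda) = (1/2) x^T Q x + c^T x + lambda^T (A x - b)
Stationarity (grad_x L = 0): Q x + c + A^T lambda = 0.
Primal feasibility: A x = b.

This gives the KKT block system:
  [ Q   A^T ] [ x     ]   [-c ]
  [ A    0  ] [ lambda ] = [ b ]

Solving the linear system:
  x*      = (0.7843, -1.2157, 0.2745)
  lambda* = (-3.5229)
  f(x*)   = 13.0196

x* = (0.7843, -1.2157, 0.2745), lambda* = (-3.5229)


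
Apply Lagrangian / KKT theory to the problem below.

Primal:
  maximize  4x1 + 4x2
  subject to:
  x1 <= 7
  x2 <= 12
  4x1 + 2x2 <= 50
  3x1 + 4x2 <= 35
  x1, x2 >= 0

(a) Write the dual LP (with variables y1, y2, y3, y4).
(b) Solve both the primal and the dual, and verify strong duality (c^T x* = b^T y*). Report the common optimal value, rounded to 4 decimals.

The standard primal-dual pair for 'max c^T x s.t. A x <= b, x >= 0' is:
  Dual:  min b^T y  s.t.  A^T y >= c,  y >= 0.

So the dual LP is:
  minimize  7y1 + 12y2 + 50y3 + 35y4
  subject to:
    y1 + 4y3 + 3y4 >= 4
    y2 + 2y3 + 4y4 >= 4
    y1, y2, y3, y4 >= 0

Solving the primal: x* = (7, 3.5).
  primal value c^T x* = 42.
Solving the dual: y* = (1, 0, 0, 1).
  dual value b^T y* = 42.
Strong duality: c^T x* = b^T y*. Confirmed.

42


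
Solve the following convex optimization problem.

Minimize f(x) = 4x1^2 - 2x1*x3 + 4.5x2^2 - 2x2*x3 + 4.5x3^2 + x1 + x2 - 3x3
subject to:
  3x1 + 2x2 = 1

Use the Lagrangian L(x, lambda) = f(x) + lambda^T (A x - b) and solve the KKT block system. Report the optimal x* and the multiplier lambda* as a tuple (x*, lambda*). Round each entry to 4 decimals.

Form the Lagrangian:
  L(x, lambda) = (1/2) x^T Q x + c^T x + lambda^T (A x - b)
Stationarity (grad_x L = 0): Q x + c + A^T lambda = 0.
Primal feasibility: A x = b.

This gives the KKT block system:
  [ Q   A^T ] [ x     ]   [-c ]
  [ A    0  ] [ lambda ] = [ b ]

Solving the linear system:
  x*      = (0.2419, 0.1372, 0.4176)
  lambda* = (-0.6999)
  f(x*)   = -0.0869

x* = (0.2419, 0.1372, 0.4176), lambda* = (-0.6999)


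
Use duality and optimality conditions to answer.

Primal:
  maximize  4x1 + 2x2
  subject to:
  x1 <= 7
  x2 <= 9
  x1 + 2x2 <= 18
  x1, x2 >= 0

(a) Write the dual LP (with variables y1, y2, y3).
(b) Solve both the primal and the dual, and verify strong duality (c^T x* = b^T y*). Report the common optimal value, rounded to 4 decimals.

The standard primal-dual pair for 'max c^T x s.t. A x <= b, x >= 0' is:
  Dual:  min b^T y  s.t.  A^T y >= c,  y >= 0.

So the dual LP is:
  minimize  7y1 + 9y2 + 18y3
  subject to:
    y1 + y3 >= 4
    y2 + 2y3 >= 2
    y1, y2, y3 >= 0

Solving the primal: x* = (7, 5.5).
  primal value c^T x* = 39.
Solving the dual: y* = (3, 0, 1).
  dual value b^T y* = 39.
Strong duality: c^T x* = b^T y*. Confirmed.

39


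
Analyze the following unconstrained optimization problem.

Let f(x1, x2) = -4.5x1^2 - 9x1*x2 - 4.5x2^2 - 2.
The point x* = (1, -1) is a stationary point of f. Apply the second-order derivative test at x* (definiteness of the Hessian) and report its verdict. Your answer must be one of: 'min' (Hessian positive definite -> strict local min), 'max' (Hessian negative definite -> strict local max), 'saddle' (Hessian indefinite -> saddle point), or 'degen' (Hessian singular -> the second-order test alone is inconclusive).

Compute the Hessian H = grad^2 f:
  H = [[-9, -9], [-9, -9]]
Verify stationarity: grad f(x*) = H x* + g = (0, 0).
Eigenvalues of H: -18, 0.
H has a zero eigenvalue (singular; negative semidefinite but not definite), so H is neither positive definite, negative definite, nor indefinite. The second-order test alone is inconclusive -> degen.
(Indeed, f is constant along the null direction of H through x*, so x* is not a strict local extremum.)

degen


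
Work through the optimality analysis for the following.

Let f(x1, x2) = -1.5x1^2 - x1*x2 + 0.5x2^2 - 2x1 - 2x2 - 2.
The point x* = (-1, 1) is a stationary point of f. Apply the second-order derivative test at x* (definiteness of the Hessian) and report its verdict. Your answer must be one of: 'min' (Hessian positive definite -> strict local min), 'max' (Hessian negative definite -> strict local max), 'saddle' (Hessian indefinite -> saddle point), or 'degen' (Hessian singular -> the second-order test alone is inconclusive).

Compute the Hessian H = grad^2 f:
  H = [[-3, -1], [-1, 1]]
Verify stationarity: grad f(x*) = H x* + g = (0, 0).
Eigenvalues of H: -3.2361, 1.2361.
Eigenvalues have mixed signs, so H is indefinite -> x* is a saddle point.

saddle


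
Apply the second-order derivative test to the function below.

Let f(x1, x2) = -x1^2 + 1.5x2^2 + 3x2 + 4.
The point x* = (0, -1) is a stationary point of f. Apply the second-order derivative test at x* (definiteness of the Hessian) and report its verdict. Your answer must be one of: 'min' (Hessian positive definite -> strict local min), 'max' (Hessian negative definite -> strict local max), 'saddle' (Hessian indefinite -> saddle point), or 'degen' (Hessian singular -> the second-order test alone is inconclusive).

Compute the Hessian H = grad^2 f:
  H = [[-2, 0], [0, 3]]
Verify stationarity: grad f(x*) = H x* + g = (0, 0).
Eigenvalues of H: -2, 3.
Eigenvalues have mixed signs, so H is indefinite -> x* is a saddle point.

saddle


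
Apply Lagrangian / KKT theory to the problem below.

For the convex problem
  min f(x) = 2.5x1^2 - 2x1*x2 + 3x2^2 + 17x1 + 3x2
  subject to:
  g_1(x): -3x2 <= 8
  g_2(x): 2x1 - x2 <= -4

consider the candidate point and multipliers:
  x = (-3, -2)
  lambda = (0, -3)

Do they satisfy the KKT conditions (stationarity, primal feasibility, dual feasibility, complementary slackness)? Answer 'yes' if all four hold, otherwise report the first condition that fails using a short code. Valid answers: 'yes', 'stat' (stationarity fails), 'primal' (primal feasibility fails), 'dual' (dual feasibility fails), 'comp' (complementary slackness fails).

Gradient of f: grad f(x) = Q x + c = (6, -3)
Constraint values g_i(x) = a_i^T x - b_i:
  g_1((-3, -2)) = -2
  g_2((-3, -2)) = 0
Stationarity residual: grad f(x) + sum_i lambda_i a_i = (0, 0)
  -> stationarity OK
Primal feasibility (all g_i <= 0): OK
Dual feasibility (all lambda_i >= 0): FAILS
Complementary slackness (lambda_i * g_i(x) = 0 for all i): OK

Verdict: the first failing condition is dual_feasibility -> dual.

dual


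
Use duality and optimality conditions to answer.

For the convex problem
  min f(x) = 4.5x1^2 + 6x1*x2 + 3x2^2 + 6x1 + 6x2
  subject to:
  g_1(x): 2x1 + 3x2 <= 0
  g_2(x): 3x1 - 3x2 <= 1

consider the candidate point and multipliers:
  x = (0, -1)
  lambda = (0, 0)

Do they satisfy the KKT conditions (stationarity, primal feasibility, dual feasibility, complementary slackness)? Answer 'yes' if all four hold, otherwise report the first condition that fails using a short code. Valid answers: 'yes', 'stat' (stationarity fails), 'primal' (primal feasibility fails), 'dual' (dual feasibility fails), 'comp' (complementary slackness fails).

Gradient of f: grad f(x) = Q x + c = (0, 0)
Constraint values g_i(x) = a_i^T x - b_i:
  g_1((0, -1)) = -3
  g_2((0, -1)) = 2
Stationarity residual: grad f(x) + sum_i lambda_i a_i = (0, 0)
  -> stationarity OK
Primal feasibility (all g_i <= 0): FAILS
Dual feasibility (all lambda_i >= 0): OK
Complementary slackness (lambda_i * g_i(x) = 0 for all i): OK

Verdict: the first failing condition is primal_feasibility -> primal.

primal


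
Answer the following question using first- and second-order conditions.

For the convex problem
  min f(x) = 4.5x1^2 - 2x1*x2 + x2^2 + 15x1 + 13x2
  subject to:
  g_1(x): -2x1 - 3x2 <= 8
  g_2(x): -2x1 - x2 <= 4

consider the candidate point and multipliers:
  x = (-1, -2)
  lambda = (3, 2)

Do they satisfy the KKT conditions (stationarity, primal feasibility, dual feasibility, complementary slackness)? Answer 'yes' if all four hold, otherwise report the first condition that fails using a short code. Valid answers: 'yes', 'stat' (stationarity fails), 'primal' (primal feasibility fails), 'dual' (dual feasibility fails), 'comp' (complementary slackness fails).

Gradient of f: grad f(x) = Q x + c = (10, 11)
Constraint values g_i(x) = a_i^T x - b_i:
  g_1((-1, -2)) = 0
  g_2((-1, -2)) = 0
Stationarity residual: grad f(x) + sum_i lambda_i a_i = (0, 0)
  -> stationarity OK
Primal feasibility (all g_i <= 0): OK
Dual feasibility (all lambda_i >= 0): OK
Complementary slackness (lambda_i * g_i(x) = 0 for all i): OK

Verdict: yes, KKT holds.

yes


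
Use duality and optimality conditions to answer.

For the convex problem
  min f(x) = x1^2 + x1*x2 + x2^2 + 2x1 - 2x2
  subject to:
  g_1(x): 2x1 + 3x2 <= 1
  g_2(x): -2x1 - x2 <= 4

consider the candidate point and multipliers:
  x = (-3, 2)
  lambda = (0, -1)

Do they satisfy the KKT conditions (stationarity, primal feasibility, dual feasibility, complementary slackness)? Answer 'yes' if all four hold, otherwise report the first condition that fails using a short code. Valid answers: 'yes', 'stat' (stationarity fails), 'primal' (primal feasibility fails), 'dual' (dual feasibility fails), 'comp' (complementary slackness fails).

Gradient of f: grad f(x) = Q x + c = (-2, -1)
Constraint values g_i(x) = a_i^T x - b_i:
  g_1((-3, 2)) = -1
  g_2((-3, 2)) = 0
Stationarity residual: grad f(x) + sum_i lambda_i a_i = (0, 0)
  -> stationarity OK
Primal feasibility (all g_i <= 0): OK
Dual feasibility (all lambda_i >= 0): FAILS
Complementary slackness (lambda_i * g_i(x) = 0 for all i): OK

Verdict: the first failing condition is dual_feasibility -> dual.

dual


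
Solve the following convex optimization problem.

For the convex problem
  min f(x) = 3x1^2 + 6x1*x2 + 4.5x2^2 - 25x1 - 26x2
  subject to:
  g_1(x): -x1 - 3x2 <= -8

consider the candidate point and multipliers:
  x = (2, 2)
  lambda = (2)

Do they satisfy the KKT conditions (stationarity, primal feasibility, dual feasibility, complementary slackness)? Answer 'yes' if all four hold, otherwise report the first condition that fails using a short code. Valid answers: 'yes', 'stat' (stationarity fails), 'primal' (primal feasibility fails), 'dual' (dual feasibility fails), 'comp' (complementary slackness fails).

Gradient of f: grad f(x) = Q x + c = (-1, 4)
Constraint values g_i(x) = a_i^T x - b_i:
  g_1((2, 2)) = 0
Stationarity residual: grad f(x) + sum_i lambda_i a_i = (-3, -2)
  -> stationarity FAILS
Primal feasibility (all g_i <= 0): OK
Dual feasibility (all lambda_i >= 0): OK
Complementary slackness (lambda_i * g_i(x) = 0 for all i): OK

Verdict: the first failing condition is stationarity -> stat.

stat


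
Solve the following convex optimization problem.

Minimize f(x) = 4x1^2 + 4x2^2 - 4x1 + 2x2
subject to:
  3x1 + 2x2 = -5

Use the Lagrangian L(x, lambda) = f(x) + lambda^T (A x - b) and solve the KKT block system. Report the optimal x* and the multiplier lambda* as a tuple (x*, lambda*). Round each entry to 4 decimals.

Form the Lagrangian:
  L(x, lambda) = (1/2) x^T Q x + c^T x + lambda^T (A x - b)
Stationarity (grad_x L = 0): Q x + c + A^T lambda = 0.
Primal feasibility: A x = b.

This gives the KKT block system:
  [ Q   A^T ] [ x     ]   [-c ]
  [ A    0  ] [ lambda ] = [ b ]

Solving the linear system:
  x*      = (-0.8846, -1.1731)
  lambda* = (3.6923)
  f(x*)   = 9.8269

x* = (-0.8846, -1.1731), lambda* = (3.6923)


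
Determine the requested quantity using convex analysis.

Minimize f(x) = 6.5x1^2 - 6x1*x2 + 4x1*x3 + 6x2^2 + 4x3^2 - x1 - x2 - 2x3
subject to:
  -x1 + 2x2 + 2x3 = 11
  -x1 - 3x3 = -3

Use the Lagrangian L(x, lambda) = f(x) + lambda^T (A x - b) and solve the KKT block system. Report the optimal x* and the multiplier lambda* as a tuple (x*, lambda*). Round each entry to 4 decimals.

Form the Lagrangian:
  L(x, lambda) = (1/2) x^T Q x + c^T x + lambda^T (A x - b)
Stationarity (grad_x L = 0): Q x + c + A^T lambda = 0.
Primal feasibility: A x = b.

This gives the KKT block system:
  [ Q   A^T ] [ x     ]   [-c ]
  [ A    0  ] [ lambda ] = [ b ]

Solving the linear system:
  x*      = (-1.9012, 2.9157, 1.6337)
  lambda* = (-22.6977, -13.9767)
  f(x*)   = 101.7311

x* = (-1.9012, 2.9157, 1.6337), lambda* = (-22.6977, -13.9767)


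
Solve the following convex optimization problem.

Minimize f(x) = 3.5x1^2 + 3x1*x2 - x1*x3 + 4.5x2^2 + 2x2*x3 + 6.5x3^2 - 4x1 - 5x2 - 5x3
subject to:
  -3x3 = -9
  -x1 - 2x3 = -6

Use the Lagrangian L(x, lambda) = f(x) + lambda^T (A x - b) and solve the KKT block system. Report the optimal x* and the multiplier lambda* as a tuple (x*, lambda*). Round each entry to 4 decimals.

Form the Lagrangian:
  L(x, lambda) = (1/2) x^T Q x + c^T x + lambda^T (A x - b)
Stationarity (grad_x L = 0): Q x + c + A^T lambda = 0.
Primal feasibility: A x = b.

This gives the KKT block system:
  [ Q   A^T ] [ x     ]   [-c ]
  [ A    0  ] [ lambda ] = [ b ]

Solving the linear system:
  x*      = (0, -0.1111, 3)
  lambda* = (16.1481, -7.3333)
  f(x*)   = 43.4444

x* = (0, -0.1111, 3), lambda* = (16.1481, -7.3333)


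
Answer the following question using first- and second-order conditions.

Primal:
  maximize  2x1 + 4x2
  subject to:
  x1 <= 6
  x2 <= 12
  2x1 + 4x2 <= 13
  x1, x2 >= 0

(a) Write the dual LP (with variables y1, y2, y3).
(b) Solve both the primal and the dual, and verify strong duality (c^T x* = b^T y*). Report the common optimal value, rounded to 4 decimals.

The standard primal-dual pair for 'max c^T x s.t. A x <= b, x >= 0' is:
  Dual:  min b^T y  s.t.  A^T y >= c,  y >= 0.

So the dual LP is:
  minimize  6y1 + 12y2 + 13y3
  subject to:
    y1 + 2y3 >= 2
    y2 + 4y3 >= 4
    y1, y2, y3 >= 0

Solving the primal: x* = (0, 3.25).
  primal value c^T x* = 13.
Solving the dual: y* = (0, 0, 1).
  dual value b^T y* = 13.
Strong duality: c^T x* = b^T y*. Confirmed.

13


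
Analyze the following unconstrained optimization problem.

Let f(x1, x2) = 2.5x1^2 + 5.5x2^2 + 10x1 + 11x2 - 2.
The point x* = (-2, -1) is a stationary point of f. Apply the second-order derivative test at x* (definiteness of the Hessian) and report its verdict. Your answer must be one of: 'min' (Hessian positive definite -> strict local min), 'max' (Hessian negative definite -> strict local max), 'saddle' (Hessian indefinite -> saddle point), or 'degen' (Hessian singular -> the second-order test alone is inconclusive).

Compute the Hessian H = grad^2 f:
  H = [[5, 0], [0, 11]]
Verify stationarity: grad f(x*) = H x* + g = (0, 0).
Eigenvalues of H: 5, 11.
Both eigenvalues > 0, so H is positive definite -> x* is a strict local min.

min


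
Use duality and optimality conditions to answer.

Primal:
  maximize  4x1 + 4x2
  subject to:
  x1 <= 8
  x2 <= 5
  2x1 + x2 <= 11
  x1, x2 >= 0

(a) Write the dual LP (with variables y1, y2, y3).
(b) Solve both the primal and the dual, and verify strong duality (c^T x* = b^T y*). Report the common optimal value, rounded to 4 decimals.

The standard primal-dual pair for 'max c^T x s.t. A x <= b, x >= 0' is:
  Dual:  min b^T y  s.t.  A^T y >= c,  y >= 0.

So the dual LP is:
  minimize  8y1 + 5y2 + 11y3
  subject to:
    y1 + 2y3 >= 4
    y2 + y3 >= 4
    y1, y2, y3 >= 0

Solving the primal: x* = (3, 5).
  primal value c^T x* = 32.
Solving the dual: y* = (0, 2, 2).
  dual value b^T y* = 32.
Strong duality: c^T x* = b^T y*. Confirmed.

32


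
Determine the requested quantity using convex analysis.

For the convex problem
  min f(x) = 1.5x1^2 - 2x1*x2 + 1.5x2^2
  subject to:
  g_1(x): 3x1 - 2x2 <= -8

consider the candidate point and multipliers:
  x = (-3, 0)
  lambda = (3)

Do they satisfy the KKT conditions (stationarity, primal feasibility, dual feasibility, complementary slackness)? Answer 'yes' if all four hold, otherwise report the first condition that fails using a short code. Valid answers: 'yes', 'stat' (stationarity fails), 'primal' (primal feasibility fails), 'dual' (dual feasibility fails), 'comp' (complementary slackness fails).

Gradient of f: grad f(x) = Q x + c = (-9, 6)
Constraint values g_i(x) = a_i^T x - b_i:
  g_1((-3, 0)) = -1
Stationarity residual: grad f(x) + sum_i lambda_i a_i = (0, 0)
  -> stationarity OK
Primal feasibility (all g_i <= 0): OK
Dual feasibility (all lambda_i >= 0): OK
Complementary slackness (lambda_i * g_i(x) = 0 for all i): FAILS

Verdict: the first failing condition is complementary_slackness -> comp.

comp


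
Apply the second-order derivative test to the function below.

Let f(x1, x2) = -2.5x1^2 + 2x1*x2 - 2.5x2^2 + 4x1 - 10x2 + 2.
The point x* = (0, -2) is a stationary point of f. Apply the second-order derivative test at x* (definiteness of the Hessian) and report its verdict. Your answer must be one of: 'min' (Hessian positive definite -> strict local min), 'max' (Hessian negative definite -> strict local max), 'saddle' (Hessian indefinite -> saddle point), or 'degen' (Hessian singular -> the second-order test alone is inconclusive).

Compute the Hessian H = grad^2 f:
  H = [[-5, 2], [2, -5]]
Verify stationarity: grad f(x*) = H x* + g = (0, 0).
Eigenvalues of H: -7, -3.
Both eigenvalues < 0, so H is negative definite -> x* is a strict local max.

max


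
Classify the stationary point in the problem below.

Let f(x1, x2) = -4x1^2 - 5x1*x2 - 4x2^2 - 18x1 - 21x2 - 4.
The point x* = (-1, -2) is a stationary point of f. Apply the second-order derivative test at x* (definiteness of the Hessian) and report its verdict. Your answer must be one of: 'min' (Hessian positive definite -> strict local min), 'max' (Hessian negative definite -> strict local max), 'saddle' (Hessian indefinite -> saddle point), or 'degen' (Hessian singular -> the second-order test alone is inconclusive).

Compute the Hessian H = grad^2 f:
  H = [[-8, -5], [-5, -8]]
Verify stationarity: grad f(x*) = H x* + g = (0, 0).
Eigenvalues of H: -13, -3.
Both eigenvalues < 0, so H is negative definite -> x* is a strict local max.

max


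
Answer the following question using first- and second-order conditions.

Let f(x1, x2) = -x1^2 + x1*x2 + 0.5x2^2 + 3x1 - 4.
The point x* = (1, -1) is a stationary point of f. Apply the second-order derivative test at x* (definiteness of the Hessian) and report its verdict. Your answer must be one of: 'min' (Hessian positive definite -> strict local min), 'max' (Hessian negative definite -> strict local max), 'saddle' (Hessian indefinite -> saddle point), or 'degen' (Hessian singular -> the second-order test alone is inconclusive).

Compute the Hessian H = grad^2 f:
  H = [[-2, 1], [1, 1]]
Verify stationarity: grad f(x*) = H x* + g = (0, 0).
Eigenvalues of H: -2.3028, 1.3028.
Eigenvalues have mixed signs, so H is indefinite -> x* is a saddle point.

saddle


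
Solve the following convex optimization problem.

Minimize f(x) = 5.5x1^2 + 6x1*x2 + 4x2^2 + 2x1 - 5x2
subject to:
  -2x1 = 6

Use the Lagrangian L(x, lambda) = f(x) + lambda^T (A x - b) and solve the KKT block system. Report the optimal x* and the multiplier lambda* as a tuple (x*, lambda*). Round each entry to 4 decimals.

Form the Lagrangian:
  L(x, lambda) = (1/2) x^T Q x + c^T x + lambda^T (A x - b)
Stationarity (grad_x L = 0): Q x + c + A^T lambda = 0.
Primal feasibility: A x = b.

This gives the KKT block system:
  [ Q   A^T ] [ x     ]   [-c ]
  [ A    0  ] [ lambda ] = [ b ]

Solving the linear system:
  x*      = (-3, 2.875)
  lambda* = (-6.875)
  f(x*)   = 10.4375

x* = (-3, 2.875), lambda* = (-6.875)


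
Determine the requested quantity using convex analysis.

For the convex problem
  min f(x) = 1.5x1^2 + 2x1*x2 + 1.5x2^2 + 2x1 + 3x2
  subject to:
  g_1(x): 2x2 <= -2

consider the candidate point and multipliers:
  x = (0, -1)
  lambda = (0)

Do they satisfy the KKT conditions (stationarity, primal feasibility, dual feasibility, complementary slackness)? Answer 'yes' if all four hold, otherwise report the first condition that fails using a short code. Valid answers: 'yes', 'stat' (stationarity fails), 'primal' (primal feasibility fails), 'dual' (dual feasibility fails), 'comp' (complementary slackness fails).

Gradient of f: grad f(x) = Q x + c = (0, 0)
Constraint values g_i(x) = a_i^T x - b_i:
  g_1((0, -1)) = 0
Stationarity residual: grad f(x) + sum_i lambda_i a_i = (0, 0)
  -> stationarity OK
Primal feasibility (all g_i <= 0): OK
Dual feasibility (all lambda_i >= 0): OK
Complementary slackness (lambda_i * g_i(x) = 0 for all i): OK

Verdict: yes, KKT holds.

yes


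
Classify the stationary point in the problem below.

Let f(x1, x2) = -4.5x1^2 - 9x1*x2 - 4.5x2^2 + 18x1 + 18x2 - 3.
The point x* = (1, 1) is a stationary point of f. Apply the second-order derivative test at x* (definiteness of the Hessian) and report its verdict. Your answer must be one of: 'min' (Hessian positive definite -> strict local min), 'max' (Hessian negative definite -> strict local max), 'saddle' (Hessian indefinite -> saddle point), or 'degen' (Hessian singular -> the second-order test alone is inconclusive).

Compute the Hessian H = grad^2 f:
  H = [[-9, -9], [-9, -9]]
Verify stationarity: grad f(x*) = H x* + g = (0, 0).
Eigenvalues of H: -18, 0.
H has a zero eigenvalue (singular; negative semidefinite but not definite), so H is neither positive definite, negative definite, nor indefinite. The second-order test alone is inconclusive -> degen.
(Indeed, f is constant along the null direction of H through x*, so x* is not a strict local extremum.)

degen


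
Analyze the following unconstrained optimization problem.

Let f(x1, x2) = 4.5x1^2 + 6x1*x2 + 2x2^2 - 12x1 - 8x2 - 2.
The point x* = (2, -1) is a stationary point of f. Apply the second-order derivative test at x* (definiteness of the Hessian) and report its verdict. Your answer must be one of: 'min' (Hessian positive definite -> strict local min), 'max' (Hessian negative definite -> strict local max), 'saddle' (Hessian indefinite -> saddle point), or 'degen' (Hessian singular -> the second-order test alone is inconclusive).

Compute the Hessian H = grad^2 f:
  H = [[9, 6], [6, 4]]
Verify stationarity: grad f(x*) = H x* + g = (0, 0).
Eigenvalues of H: 0, 13.
H has a zero eigenvalue (singular; positive semidefinite but not definite), so H is neither positive definite, negative definite, nor indefinite. The second-order test alone is inconclusive -> degen.
(Indeed, f is constant along the null direction of H through x*, so x* is not a strict local extremum.)

degen


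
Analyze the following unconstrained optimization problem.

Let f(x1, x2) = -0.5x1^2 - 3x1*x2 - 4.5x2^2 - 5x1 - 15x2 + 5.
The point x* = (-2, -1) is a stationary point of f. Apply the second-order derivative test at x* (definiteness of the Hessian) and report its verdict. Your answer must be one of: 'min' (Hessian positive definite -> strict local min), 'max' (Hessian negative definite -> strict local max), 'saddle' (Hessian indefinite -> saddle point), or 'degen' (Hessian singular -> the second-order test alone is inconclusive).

Compute the Hessian H = grad^2 f:
  H = [[-1, -3], [-3, -9]]
Verify stationarity: grad f(x*) = H x* + g = (0, 0).
Eigenvalues of H: -10, 0.
H has a zero eigenvalue (singular; negative semidefinite but not definite), so H is neither positive definite, negative definite, nor indefinite. The second-order test alone is inconclusive -> degen.
(Indeed, f is constant along the null direction of H through x*, so x* is not a strict local extremum.)

degen


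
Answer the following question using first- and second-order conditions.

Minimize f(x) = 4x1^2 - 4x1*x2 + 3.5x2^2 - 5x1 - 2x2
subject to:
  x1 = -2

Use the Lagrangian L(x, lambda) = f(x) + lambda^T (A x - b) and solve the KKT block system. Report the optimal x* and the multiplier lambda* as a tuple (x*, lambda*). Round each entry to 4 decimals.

Form the Lagrangian:
  L(x, lambda) = (1/2) x^T Q x + c^T x + lambda^T (A x - b)
Stationarity (grad_x L = 0): Q x + c + A^T lambda = 0.
Primal feasibility: A x = b.

This gives the KKT block system:
  [ Q   A^T ] [ x     ]   [-c ]
  [ A    0  ] [ lambda ] = [ b ]

Solving the linear system:
  x*      = (-2, -0.8571)
  lambda* = (17.5714)
  f(x*)   = 23.4286

x* = (-2, -0.8571), lambda* = (17.5714)


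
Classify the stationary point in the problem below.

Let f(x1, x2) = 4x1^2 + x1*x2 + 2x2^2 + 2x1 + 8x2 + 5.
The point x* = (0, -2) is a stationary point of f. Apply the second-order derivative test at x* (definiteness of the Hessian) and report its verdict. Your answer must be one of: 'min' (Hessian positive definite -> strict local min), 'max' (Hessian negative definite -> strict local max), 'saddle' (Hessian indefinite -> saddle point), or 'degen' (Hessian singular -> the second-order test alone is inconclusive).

Compute the Hessian H = grad^2 f:
  H = [[8, 1], [1, 4]]
Verify stationarity: grad f(x*) = H x* + g = (0, 0).
Eigenvalues of H: 3.7639, 8.2361.
Both eigenvalues > 0, so H is positive definite -> x* is a strict local min.

min


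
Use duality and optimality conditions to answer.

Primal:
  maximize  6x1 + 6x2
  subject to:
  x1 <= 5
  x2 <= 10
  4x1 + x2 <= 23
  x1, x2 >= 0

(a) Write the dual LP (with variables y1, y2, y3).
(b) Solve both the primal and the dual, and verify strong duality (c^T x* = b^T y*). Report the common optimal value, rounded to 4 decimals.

The standard primal-dual pair for 'max c^T x s.t. A x <= b, x >= 0' is:
  Dual:  min b^T y  s.t.  A^T y >= c,  y >= 0.

So the dual LP is:
  minimize  5y1 + 10y2 + 23y3
  subject to:
    y1 + 4y3 >= 6
    y2 + y3 >= 6
    y1, y2, y3 >= 0

Solving the primal: x* = (3.25, 10).
  primal value c^T x* = 79.5.
Solving the dual: y* = (0, 4.5, 1.5).
  dual value b^T y* = 79.5.
Strong duality: c^T x* = b^T y*. Confirmed.

79.5


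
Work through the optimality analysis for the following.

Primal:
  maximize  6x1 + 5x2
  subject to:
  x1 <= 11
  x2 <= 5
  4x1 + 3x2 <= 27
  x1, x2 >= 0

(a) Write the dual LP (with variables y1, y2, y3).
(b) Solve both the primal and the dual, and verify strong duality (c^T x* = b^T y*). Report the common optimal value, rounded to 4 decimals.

The standard primal-dual pair for 'max c^T x s.t. A x <= b, x >= 0' is:
  Dual:  min b^T y  s.t.  A^T y >= c,  y >= 0.

So the dual LP is:
  minimize  11y1 + 5y2 + 27y3
  subject to:
    y1 + 4y3 >= 6
    y2 + 3y3 >= 5
    y1, y2, y3 >= 0

Solving the primal: x* = (3, 5).
  primal value c^T x* = 43.
Solving the dual: y* = (0, 0.5, 1.5).
  dual value b^T y* = 43.
Strong duality: c^T x* = b^T y*. Confirmed.

43


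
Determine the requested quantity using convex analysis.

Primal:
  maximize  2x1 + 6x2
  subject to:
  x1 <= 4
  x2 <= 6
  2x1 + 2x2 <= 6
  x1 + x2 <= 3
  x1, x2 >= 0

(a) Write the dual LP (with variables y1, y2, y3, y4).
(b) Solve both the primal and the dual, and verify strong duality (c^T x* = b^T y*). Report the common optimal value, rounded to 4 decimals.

The standard primal-dual pair for 'max c^T x s.t. A x <= b, x >= 0' is:
  Dual:  min b^T y  s.t.  A^T y >= c,  y >= 0.

So the dual LP is:
  minimize  4y1 + 6y2 + 6y3 + 3y4
  subject to:
    y1 + 2y3 + y4 >= 2
    y2 + 2y3 + y4 >= 6
    y1, y2, y3, y4 >= 0

Solving the primal: x* = (0, 3).
  primal value c^T x* = 18.
Solving the dual: y* = (0, 0, 3, 0).
  dual value b^T y* = 18.
Strong duality: c^T x* = b^T y*. Confirmed.

18


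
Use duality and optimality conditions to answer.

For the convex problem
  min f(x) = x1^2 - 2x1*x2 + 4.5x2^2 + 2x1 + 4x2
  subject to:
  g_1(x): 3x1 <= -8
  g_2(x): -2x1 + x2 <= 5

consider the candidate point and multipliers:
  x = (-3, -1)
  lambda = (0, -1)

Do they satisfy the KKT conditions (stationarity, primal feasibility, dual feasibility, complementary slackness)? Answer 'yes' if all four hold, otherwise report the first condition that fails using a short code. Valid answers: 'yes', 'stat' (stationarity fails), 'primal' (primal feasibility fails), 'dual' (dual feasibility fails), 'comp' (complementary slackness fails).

Gradient of f: grad f(x) = Q x + c = (-2, 1)
Constraint values g_i(x) = a_i^T x - b_i:
  g_1((-3, -1)) = -1
  g_2((-3, -1)) = 0
Stationarity residual: grad f(x) + sum_i lambda_i a_i = (0, 0)
  -> stationarity OK
Primal feasibility (all g_i <= 0): OK
Dual feasibility (all lambda_i >= 0): FAILS
Complementary slackness (lambda_i * g_i(x) = 0 for all i): OK

Verdict: the first failing condition is dual_feasibility -> dual.

dual


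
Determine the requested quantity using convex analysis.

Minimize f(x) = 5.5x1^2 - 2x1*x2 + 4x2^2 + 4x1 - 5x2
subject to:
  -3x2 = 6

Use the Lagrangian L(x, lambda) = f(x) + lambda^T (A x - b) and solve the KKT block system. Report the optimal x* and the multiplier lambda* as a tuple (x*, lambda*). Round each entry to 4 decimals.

Form the Lagrangian:
  L(x, lambda) = (1/2) x^T Q x + c^T x + lambda^T (A x - b)
Stationarity (grad_x L = 0): Q x + c + A^T lambda = 0.
Primal feasibility: A x = b.

This gives the KKT block system:
  [ Q   A^T ] [ x     ]   [-c ]
  [ A    0  ] [ lambda ] = [ b ]

Solving the linear system:
  x*      = (-0.7273, -2)
  lambda* = (-6.5152)
  f(x*)   = 23.0909

x* = (-0.7273, -2), lambda* = (-6.5152)


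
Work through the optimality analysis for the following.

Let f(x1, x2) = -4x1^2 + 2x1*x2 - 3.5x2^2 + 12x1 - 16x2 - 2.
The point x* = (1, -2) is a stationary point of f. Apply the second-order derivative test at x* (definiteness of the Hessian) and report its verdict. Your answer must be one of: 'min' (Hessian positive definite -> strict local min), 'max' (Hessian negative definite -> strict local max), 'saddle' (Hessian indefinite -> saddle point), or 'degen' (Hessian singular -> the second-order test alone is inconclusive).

Compute the Hessian H = grad^2 f:
  H = [[-8, 2], [2, -7]]
Verify stationarity: grad f(x*) = H x* + g = (0, 0).
Eigenvalues of H: -9.5616, -5.4384.
Both eigenvalues < 0, so H is negative definite -> x* is a strict local max.

max


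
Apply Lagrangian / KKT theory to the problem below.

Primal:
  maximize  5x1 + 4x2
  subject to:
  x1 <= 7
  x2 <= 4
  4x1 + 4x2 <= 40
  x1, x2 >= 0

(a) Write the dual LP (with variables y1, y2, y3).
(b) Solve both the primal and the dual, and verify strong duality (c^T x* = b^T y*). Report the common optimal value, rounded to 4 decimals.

The standard primal-dual pair for 'max c^T x s.t. A x <= b, x >= 0' is:
  Dual:  min b^T y  s.t.  A^T y >= c,  y >= 0.

So the dual LP is:
  minimize  7y1 + 4y2 + 40y3
  subject to:
    y1 + 4y3 >= 5
    y2 + 4y3 >= 4
    y1, y2, y3 >= 0

Solving the primal: x* = (7, 3).
  primal value c^T x* = 47.
Solving the dual: y* = (1, 0, 1).
  dual value b^T y* = 47.
Strong duality: c^T x* = b^T y*. Confirmed.

47


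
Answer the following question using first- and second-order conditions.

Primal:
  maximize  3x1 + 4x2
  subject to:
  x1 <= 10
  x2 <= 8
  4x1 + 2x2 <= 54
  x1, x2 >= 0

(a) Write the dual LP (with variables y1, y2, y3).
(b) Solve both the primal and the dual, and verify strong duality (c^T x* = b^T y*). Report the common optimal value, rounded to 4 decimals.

The standard primal-dual pair for 'max c^T x s.t. A x <= b, x >= 0' is:
  Dual:  min b^T y  s.t.  A^T y >= c,  y >= 0.

So the dual LP is:
  minimize  10y1 + 8y2 + 54y3
  subject to:
    y1 + 4y3 >= 3
    y2 + 2y3 >= 4
    y1, y2, y3 >= 0

Solving the primal: x* = (9.5, 8).
  primal value c^T x* = 60.5.
Solving the dual: y* = (0, 2.5, 0.75).
  dual value b^T y* = 60.5.
Strong duality: c^T x* = b^T y*. Confirmed.

60.5


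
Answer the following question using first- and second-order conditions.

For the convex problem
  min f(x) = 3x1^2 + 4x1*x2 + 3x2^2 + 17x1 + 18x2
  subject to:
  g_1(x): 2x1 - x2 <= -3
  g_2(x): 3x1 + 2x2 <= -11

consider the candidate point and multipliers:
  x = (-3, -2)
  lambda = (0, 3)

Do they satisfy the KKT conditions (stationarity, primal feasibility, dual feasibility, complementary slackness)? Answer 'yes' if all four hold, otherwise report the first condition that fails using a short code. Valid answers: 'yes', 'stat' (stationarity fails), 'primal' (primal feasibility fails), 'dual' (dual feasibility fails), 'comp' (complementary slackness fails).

Gradient of f: grad f(x) = Q x + c = (-9, -6)
Constraint values g_i(x) = a_i^T x - b_i:
  g_1((-3, -2)) = -1
  g_2((-3, -2)) = -2
Stationarity residual: grad f(x) + sum_i lambda_i a_i = (0, 0)
  -> stationarity OK
Primal feasibility (all g_i <= 0): OK
Dual feasibility (all lambda_i >= 0): OK
Complementary slackness (lambda_i * g_i(x) = 0 for all i): FAILS

Verdict: the first failing condition is complementary_slackness -> comp.

comp


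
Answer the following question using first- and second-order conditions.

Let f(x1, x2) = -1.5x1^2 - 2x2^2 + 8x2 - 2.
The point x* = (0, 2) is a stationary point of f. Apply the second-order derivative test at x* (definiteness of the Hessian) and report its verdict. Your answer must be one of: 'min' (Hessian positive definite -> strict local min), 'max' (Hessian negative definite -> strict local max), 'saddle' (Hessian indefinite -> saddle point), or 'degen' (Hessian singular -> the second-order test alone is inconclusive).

Compute the Hessian H = grad^2 f:
  H = [[-3, 0], [0, -4]]
Verify stationarity: grad f(x*) = H x* + g = (0, 0).
Eigenvalues of H: -4, -3.
Both eigenvalues < 0, so H is negative definite -> x* is a strict local max.

max


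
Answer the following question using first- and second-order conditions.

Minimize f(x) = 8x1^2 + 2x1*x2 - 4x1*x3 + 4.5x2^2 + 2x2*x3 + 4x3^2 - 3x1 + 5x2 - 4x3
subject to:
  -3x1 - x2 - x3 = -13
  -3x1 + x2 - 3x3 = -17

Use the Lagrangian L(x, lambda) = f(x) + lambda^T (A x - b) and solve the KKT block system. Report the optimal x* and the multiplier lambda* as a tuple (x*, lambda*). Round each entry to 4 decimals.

Form the Lagrangian:
  L(x, lambda) = (1/2) x^T Q x + c^T x + lambda^T (A x - b)
Stationarity (grad_x L = 0): Q x + c + A^T lambda = 0.
Primal feasibility: A x = b.

This gives the KKT block system:
  [ Q   A^T ] [ x     ]   [-c ]
  [ A    0  ] [ lambda ] = [ b ]

Solving the linear system:
  x*      = (3.2744, 0.5884, 2.5884)
  lambda* = (17.713, -4.3087)
  f(x*)   = 69.8935

x* = (3.2744, 0.5884, 2.5884), lambda* = (17.713, -4.3087)


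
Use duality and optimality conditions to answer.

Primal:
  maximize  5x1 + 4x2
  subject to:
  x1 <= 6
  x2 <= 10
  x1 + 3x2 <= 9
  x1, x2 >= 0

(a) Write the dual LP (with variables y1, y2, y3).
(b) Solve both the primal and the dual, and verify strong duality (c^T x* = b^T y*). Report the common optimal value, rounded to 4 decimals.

The standard primal-dual pair for 'max c^T x s.t. A x <= b, x >= 0' is:
  Dual:  min b^T y  s.t.  A^T y >= c,  y >= 0.

So the dual LP is:
  minimize  6y1 + 10y2 + 9y3
  subject to:
    y1 + y3 >= 5
    y2 + 3y3 >= 4
    y1, y2, y3 >= 0

Solving the primal: x* = (6, 1).
  primal value c^T x* = 34.
Solving the dual: y* = (3.6667, 0, 1.3333).
  dual value b^T y* = 34.
Strong duality: c^T x* = b^T y*. Confirmed.

34


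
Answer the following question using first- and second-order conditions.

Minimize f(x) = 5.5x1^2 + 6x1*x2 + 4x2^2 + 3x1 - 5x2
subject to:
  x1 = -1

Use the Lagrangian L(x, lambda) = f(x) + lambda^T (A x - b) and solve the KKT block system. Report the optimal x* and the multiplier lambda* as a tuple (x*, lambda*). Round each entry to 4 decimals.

Form the Lagrangian:
  L(x, lambda) = (1/2) x^T Q x + c^T x + lambda^T (A x - b)
Stationarity (grad_x L = 0): Q x + c + A^T lambda = 0.
Primal feasibility: A x = b.

This gives the KKT block system:
  [ Q   A^T ] [ x     ]   [-c ]
  [ A    0  ] [ lambda ] = [ b ]

Solving the linear system:
  x*      = (-1, 1.375)
  lambda* = (-0.25)
  f(x*)   = -5.0625

x* = (-1, 1.375), lambda* = (-0.25)


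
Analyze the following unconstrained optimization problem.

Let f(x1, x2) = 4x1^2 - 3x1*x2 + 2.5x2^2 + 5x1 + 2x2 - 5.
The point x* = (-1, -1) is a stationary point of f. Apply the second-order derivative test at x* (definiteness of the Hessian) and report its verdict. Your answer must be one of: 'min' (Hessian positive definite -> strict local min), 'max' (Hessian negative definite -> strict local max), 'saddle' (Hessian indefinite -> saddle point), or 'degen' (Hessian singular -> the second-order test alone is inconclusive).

Compute the Hessian H = grad^2 f:
  H = [[8, -3], [-3, 5]]
Verify stationarity: grad f(x*) = H x* + g = (0, 0).
Eigenvalues of H: 3.1459, 9.8541.
Both eigenvalues > 0, so H is positive definite -> x* is a strict local min.

min


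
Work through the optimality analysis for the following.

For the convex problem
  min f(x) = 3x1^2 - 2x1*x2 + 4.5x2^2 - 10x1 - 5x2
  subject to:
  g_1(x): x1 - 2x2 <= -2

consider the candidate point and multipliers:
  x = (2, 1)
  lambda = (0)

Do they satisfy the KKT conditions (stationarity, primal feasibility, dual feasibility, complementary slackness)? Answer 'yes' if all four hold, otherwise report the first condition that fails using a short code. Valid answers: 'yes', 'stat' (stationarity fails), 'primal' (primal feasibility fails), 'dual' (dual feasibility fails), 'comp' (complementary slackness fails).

Gradient of f: grad f(x) = Q x + c = (0, 0)
Constraint values g_i(x) = a_i^T x - b_i:
  g_1((2, 1)) = 2
Stationarity residual: grad f(x) + sum_i lambda_i a_i = (0, 0)
  -> stationarity OK
Primal feasibility (all g_i <= 0): FAILS
Dual feasibility (all lambda_i >= 0): OK
Complementary slackness (lambda_i * g_i(x) = 0 for all i): OK

Verdict: the first failing condition is primal_feasibility -> primal.

primal
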